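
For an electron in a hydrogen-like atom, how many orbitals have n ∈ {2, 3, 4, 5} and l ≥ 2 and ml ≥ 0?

Treat each shell separately and count matching orbitals:
n=3 → 3; n=4 → 7; n=5 → 12.
Total orbitals: 3 + 7 + 12 = 22.

22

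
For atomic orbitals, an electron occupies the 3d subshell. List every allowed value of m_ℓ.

-2, -1, 0, 1, 2

The 3d subshell has ℓ = 2, and m_ℓ takes every integer from −ℓ to +ℓ. With ℓ = 2 that gives the 5 values -2, -1, 0, 1, 2.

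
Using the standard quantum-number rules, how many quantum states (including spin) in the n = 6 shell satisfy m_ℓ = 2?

8

Per ℓ-value: ℓ=2 → 1; ℓ=3 → 1; ℓ=4 → 1; ℓ=5 → 1.
Orbitals: 1 + 1 + 1 + 1 = 4. Each orbital carries two spin states, so 4 × 2 = 8 states.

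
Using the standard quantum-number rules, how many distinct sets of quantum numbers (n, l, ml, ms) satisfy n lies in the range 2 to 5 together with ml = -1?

Treat each shell separately and count matching orbitals:
n=2 → 1; n=3 → 2; n=4 → 3; n=5 → 4.
Orbitals: 1 + 2 + 3 + 4 = 10. Including both spin states (ms = ±1/2) gives 2 × 10 = 20 states.

20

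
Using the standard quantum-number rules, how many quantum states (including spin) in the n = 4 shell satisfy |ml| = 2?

With n = 4 the allowed l are 0, 1, …, 3.
Per l-value: l=2 → 2; l=3 → 2.
Orbitals: 2 + 2 = 4. Each orbital carries two spin states, so 4 × 2 = 8 states.

8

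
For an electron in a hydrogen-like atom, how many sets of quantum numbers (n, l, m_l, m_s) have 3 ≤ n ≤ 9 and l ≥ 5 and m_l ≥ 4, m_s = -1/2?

30

Work shell by shell — for each n, count the (l, m_l) pairs that satisfy l ≥ 5 and m_l ≥ 4:
n=6 → 2; n=7 → 5; n=8 → 9; n=9 → 14.
Orbitals: 2 + 5 + 9 + 14 = 30. With m_s fixed to -1/2 there is one state per orbital, so 30 states.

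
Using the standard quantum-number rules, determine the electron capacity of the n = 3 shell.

18

A shell holds 2n² electrons: 2 × 3² = 2 × 9 = 18.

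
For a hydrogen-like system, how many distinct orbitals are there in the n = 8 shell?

64

The n = 8 shell contains n² = 8² = 64 orbitals.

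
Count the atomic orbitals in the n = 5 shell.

25

The n = 5 shell contains n² = 5² = 25 orbitals.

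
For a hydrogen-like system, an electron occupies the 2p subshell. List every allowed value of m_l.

The 2p subshell has l = 1, and m_l takes every integer from −l to +l. With l = 1 that gives the 3 values -1, 0, 1.

-1, 0, 1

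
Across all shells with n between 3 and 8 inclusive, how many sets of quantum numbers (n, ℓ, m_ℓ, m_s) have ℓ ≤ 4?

Treat each shell separately and count matching orbitals:
n=3 → 9; n=4 → 16; n=5 → 25; n=6 → 25; n=7 → 25; n=8 → 25.
Orbitals: 9 + 16 + 25 + 25 + 25 + 25 = 125. Including both spin states (m_s = ±1/2) gives 2 × 125 = 250 states.

250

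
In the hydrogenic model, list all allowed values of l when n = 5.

0, 1, 2, 3, 4

l is an integer with 0 ≤ l ≤ n−1, so for n = 5: l = 0, 1, 2, 3, 4.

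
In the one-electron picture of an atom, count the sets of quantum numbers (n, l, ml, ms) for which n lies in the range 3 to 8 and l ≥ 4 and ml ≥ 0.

Count contributing orbitals for each principal shell:
n=5 → 5; n=6 → 11; n=7 → 18; n=8 → 26.
Orbitals: 5 + 11 + 18 + 26 = 60. Including both spin states (ms = ±1/2) gives 2 × 60 = 120 states.

120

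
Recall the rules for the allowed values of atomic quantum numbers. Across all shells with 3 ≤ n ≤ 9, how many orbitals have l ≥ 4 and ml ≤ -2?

65

Go shell by shell, enumerating (l, ml) with l ≥ 4 and ml ≤ -2:
n=5 → 3; n=6 → 7; n=7 → 12; n=8 → 18; n=9 → 25.
Total orbitals: 3 + 7 + 12 + 18 + 25 = 65.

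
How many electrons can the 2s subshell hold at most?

2

A subshell with l = 0 has 2l+1 = 1 orbital, each holding 2 electrons (spin ±1/2), so 1 × 2 = 2.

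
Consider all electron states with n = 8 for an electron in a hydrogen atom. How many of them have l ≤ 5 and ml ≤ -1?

With n = 8 the allowed l are 0, 1, …, 7.
Orbitals with l ≤ 5 and ml ≤ -1, by l: l=1 → 1; l=2 → 2; l=3 → 3; l=4 → 4; l=5 → 5.
Orbitals: 1 + 2 + 3 + 4 + 5 = 15. Each orbital carries two spin states, so 15 × 2 = 30 states.

30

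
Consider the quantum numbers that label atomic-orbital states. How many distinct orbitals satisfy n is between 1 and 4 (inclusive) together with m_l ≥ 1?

10

Go shell by shell, enumerating (l, m_l) with m_l ≥ 1:
n=2 → 1; n=3 → 3; n=4 → 6.
Total orbitals: 1 + 3 + 6 = 10.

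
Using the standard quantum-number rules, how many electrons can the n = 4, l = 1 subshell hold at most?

6

A subshell with l = 1 has 2l+1 = 3 orbitals, each holding 2 electrons (spin ±1/2), so 3 × 2 = 6.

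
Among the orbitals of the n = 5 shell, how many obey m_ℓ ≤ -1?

10

The (ℓ, m_ℓ) pairs meeting m_ℓ ≤ -1 give: ℓ=1 → 1; ℓ=2 → 2; ℓ=3 → 3; ℓ=4 → 4.
Total orbitals: 1 + 2 + 3 + 4 = 10.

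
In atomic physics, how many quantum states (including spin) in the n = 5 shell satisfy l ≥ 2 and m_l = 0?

6

Orbitals with l ≥ 2 and m_l = 0, by l: l=2 → 1; l=3 → 1; l=4 → 1.
Orbitals: 1 + 1 + 1 = 3. Each orbital carries two spin states, so 3 × 2 = 6 states.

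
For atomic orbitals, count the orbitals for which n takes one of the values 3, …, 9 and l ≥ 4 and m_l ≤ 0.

Per-shell orbital counts meeting the constraint:
n=5 → 5; n=6 → 11; n=7 → 18; n=8 → 26; n=9 → 35.
Total orbitals: 5 + 11 + 18 + 26 + 35 = 95.

95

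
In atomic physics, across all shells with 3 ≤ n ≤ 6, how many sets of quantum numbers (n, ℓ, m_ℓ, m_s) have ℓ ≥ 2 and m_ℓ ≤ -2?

40

Work shell by shell — for each n, count the (ℓ, m_ℓ) pairs that satisfy ℓ ≥ 2 and m_ℓ ≤ -2:
n=3 → 1; n=4 → 3; n=5 → 6; n=6 → 10.
Orbitals: 1 + 3 + 6 + 10 = 20. Including both spin states (m_s = ±1/2) gives 2 × 20 = 40 states.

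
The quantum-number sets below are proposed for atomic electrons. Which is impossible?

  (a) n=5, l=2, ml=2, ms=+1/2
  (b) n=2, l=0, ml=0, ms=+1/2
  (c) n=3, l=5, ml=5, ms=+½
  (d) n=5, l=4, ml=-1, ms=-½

(c)

(c) has l = 5 ≥ n = 3, violating 0 ≤ l ≤ n−1.
The remaining sets (a), (b), (d) satisfy all four rules.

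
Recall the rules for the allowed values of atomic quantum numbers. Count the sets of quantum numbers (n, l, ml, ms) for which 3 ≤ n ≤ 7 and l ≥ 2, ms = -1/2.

Go shell by shell, enumerating (l, ml) with l ≥ 2:
n=3 → 5; n=4 → 12; n=5 → 21; n=6 → 32; n=7 → 45.
Orbitals: 5 + 12 + 21 + 32 + 45 = 115. With ms fixed to -1/2 there is one state per orbital, so 115 states.

115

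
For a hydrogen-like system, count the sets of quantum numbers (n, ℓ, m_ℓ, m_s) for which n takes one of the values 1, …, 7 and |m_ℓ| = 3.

40

Work shell by shell — for each n, count the (ℓ, m_ℓ) pairs that satisfy |m_ℓ| = 3:
n=4 → 2; n=5 → 4; n=6 → 6; n=7 → 8.
Orbitals: 2 + 4 + 6 + 8 = 20. Including both spin states (m_s = ±1/2) gives 2 × 20 = 40 states.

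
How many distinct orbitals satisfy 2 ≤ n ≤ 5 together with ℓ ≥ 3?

23

Go shell by shell, enumerating (ℓ, m_ℓ) with ℓ ≥ 3:
n=4 → 7; n=5 → 16.
Total orbitals: 7 + 16 = 23.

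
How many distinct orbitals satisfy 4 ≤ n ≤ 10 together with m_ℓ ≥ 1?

Go shell by shell, enumerating (ℓ, m_ℓ) with m_ℓ ≥ 1:
n=4 → 6; n=5 → 10; n=6 → 15; n=7 → 21; n=8 → 28; n=9 → 36; n=10 → 45.
Total orbitals: 6 + 10 + 15 + 21 + 28 + 36 + 45 = 161.

161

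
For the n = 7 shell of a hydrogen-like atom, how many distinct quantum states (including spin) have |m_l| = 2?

20

The n = 7 shell has l = 0 through 6; check each.
Orbitals with |m_l| = 2, by l: l=2 → 2; l=3 → 2; l=4 → 2; l=5 → 2; l=6 → 2.
Orbitals: 2 + 2 + 2 + 2 + 2 = 10. Each orbital carries two spin states, so 10 × 2 = 20 states.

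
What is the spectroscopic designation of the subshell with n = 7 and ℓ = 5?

ℓ = 5 corresponds to the letter 'h', so the subshell is 7h.

7h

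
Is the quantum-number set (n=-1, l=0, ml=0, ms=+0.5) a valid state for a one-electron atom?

The principal quantum number must be a positive integer (n ≥ 1), but here n = -1.

Not allowed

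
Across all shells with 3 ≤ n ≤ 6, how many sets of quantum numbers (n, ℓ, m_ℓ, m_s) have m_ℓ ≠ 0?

For each n in the range, tally the orbitals obeying m_ℓ ≠ 0:
n=3 → 6; n=4 → 12; n=5 → 20; n=6 → 30.
Orbitals: 6 + 12 + 20 + 30 = 68. Including both spin states (m_s = ±1/2) gives 2 × 68 = 136 states.

136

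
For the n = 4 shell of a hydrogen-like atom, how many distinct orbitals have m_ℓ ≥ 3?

1

Per ℓ-value: ℓ=3 → 1.
Total orbitals: 1.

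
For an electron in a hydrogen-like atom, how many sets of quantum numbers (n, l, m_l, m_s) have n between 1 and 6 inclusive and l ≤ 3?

Count contributing orbitals for each principal shell:
n=1 → 1; n=2 → 4; n=3 → 9; n=4 → 16; n=5 → 16; n=6 → 16.
Orbitals: 1 + 4 + 9 + 16 + 16 + 16 = 62. Including both spin states (m_s = ±1/2) gives 2 × 62 = 124 states.

124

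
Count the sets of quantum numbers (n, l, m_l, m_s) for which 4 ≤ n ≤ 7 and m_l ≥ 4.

20

Go shell by shell, enumerating (l, m_l) with m_l ≥ 4:
n=5 → 1; n=6 → 3; n=7 → 6.
Orbitals: 1 + 3 + 6 = 10. Including both spin states (m_s = ±1/2) gives 2 × 10 = 20 states.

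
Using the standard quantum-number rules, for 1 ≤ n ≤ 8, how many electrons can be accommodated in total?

Total orbitals = 1² + 2² + 3² + 4² + 5² + 6² + 7² + 8² = 204. Doubling for spin gives 408 electrons.

408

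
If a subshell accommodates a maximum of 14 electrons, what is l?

2(2l+1) = 14 ⇒ 2l+1 = 7 ⇒ l = 3.

l = 3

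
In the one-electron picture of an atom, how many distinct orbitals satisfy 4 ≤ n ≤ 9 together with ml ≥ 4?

Count contributing orbitals for each principal shell:
n=5 → 1; n=6 → 3; n=7 → 6; n=8 → 10; n=9 → 15.
Total orbitals: 1 + 3 + 6 + 10 + 15 = 35.

35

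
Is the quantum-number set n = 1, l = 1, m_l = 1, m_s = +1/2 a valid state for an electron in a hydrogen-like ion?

The orbital quantum number must satisfy 0 ≤ l ≤ n−1. With n = 1 the allowed l values are 0, so l = 1 is out of range.

Not allowed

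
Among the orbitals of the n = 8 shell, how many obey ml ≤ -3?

With n = 8 the allowed l are 0, 1, …, 7.
Contributions: l=3 → 1; l=4 → 2; l=5 → 3; l=6 → 4; l=7 → 5.
Total orbitals: 1 + 2 + 3 + 4 + 5 = 15.

15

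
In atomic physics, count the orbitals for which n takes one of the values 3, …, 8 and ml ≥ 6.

Go shell by shell, enumerating (l, ml) with ml ≥ 6:
n=7 → 1; n=8 → 3.
Total orbitals: 1 + 3 = 4.

4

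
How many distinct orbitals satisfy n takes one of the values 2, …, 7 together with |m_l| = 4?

12

Count contributing orbitals for each principal shell:
n=5 → 2; n=6 → 4; n=7 → 6.
Total orbitals: 2 + 4 + 6 = 12.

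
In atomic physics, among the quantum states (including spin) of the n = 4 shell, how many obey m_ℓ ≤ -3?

2

The (ℓ, m_ℓ) pairs meeting m_ℓ ≤ -3 give: ℓ=3 → 1.
Orbitals: 1. Each orbital carries two spin states, so 1 × 2 = 2 states.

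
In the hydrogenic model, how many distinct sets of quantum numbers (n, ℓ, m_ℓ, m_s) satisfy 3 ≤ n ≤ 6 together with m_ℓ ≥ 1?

68

Count contributing orbitals for each principal shell:
n=3 → 3; n=4 → 6; n=5 → 10; n=6 → 15.
Orbitals: 3 + 6 + 10 + 15 = 34. Including both spin states (m_s = ±1/2) gives 2 × 34 = 68 states.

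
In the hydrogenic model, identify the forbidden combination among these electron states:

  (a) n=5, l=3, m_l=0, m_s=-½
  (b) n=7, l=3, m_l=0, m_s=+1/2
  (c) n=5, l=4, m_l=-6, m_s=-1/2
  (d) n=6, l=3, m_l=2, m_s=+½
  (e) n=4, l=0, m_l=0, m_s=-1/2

(c)

(c) has |m_l| = 6 > l = 4, violating −l ≤ m_l ≤ l.
The remaining sets (a), (b), (d), (e) satisfy all four rules.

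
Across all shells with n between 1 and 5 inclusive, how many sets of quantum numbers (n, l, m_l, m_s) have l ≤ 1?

34

For each n in the range, tally the orbitals obeying l ≤ 1:
n=1 → 1; n=2 → 4; n=3 → 4; n=4 → 4; n=5 → 4.
Orbitals: 1 + 4 + 4 + 4 + 4 = 17. Including both spin states (m_s = ±1/2) gives 2 × 17 = 34 states.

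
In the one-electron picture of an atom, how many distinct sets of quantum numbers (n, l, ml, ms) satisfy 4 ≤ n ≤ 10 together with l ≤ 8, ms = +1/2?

Count contributing orbitals for each principal shell:
n=4 → 16; n=5 → 25; n=6 → 36; n=7 → 49; n=8 → 64; n=9 → 81; n=10 → 81.
Orbitals: 16 + 25 + 36 + 49 + 64 + 81 + 81 = 352. With ms fixed to +1/2 there is one state per orbital, so 352 states.

352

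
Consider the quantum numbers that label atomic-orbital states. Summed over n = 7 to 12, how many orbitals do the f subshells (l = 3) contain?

An f subshell (l = 3) exists for every n ≥ 4, so shells n = 7, 8, 9, 10, 11, 12 each contribute one — 6 subshells.
Since each f subshell has 2·3+1 = 7 orbitals, the total is 6 × 7 = 42.

42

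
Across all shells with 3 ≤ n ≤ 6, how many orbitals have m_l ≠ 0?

Work shell by shell — for each n, count the (l, m_l) pairs that satisfy m_l ≠ 0:
n=3 → 6; n=4 → 12; n=5 → 20; n=6 → 30.
Total orbitals: 6 + 12 + 20 + 30 = 68.

68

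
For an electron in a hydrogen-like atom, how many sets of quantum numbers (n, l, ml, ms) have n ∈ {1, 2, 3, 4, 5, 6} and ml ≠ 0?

140

Per-shell orbital counts meeting the constraint:
n=2 → 2; n=3 → 6; n=4 → 12; n=5 → 20; n=6 → 30.
Orbitals: 2 + 6 + 12 + 20 + 30 = 70. Including both spin states (ms = ±1/2) gives 2 × 70 = 140 states.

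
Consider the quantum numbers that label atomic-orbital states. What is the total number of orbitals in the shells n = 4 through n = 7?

126

Shell n has n² orbitals: 4²=16 + 5²=25 + 6²=36 + 7²=49 = 126 orbitals.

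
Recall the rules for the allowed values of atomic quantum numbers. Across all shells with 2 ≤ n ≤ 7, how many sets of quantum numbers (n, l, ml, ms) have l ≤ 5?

Treat each shell separately and count matching orbitals:
n=2 → 4; n=3 → 9; n=4 → 16; n=5 → 25; n=6 → 36; n=7 → 36.
Orbitals: 4 + 9 + 16 + 25 + 36 + 36 = 126. Including both spin states (ms = ±1/2) gives 2 × 126 = 252 states.

252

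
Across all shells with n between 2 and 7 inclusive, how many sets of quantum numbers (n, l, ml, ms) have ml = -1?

42

Count contributing orbitals for each principal shell:
n=2 → 1; n=3 → 2; n=4 → 3; n=5 → 4; n=6 → 5; n=7 → 6.
Orbitals: 1 + 2 + 3 + 4 + 5 + 6 = 21. Including both spin states (ms = ±1/2) gives 2 × 21 = 42 states.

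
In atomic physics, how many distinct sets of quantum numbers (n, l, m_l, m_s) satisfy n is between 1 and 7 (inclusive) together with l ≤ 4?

210

Treat each shell separately and count matching orbitals:
n=1 → 1; n=2 → 4; n=3 → 9; n=4 → 16; n=5 → 25; n=6 → 25; n=7 → 25.
Orbitals: 1 + 4 + 9 + 16 + 25 + 25 + 25 = 105. Including both spin states (m_s = ±1/2) gives 2 × 105 = 210 states.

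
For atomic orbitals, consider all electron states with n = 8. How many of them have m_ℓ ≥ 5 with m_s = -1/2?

Per ℓ-value: ℓ=5 → 1; ℓ=6 → 2; ℓ=7 → 3.
Orbitals: 1 + 2 + 3 = 6. With m_s fixed to a single value there is one state per orbital, giving 6 states.

6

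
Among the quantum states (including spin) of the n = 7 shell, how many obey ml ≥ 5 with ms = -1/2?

3

The (l, ml) pairs meeting ml ≥ 5 give: l=5 → 1; l=6 → 2.
Orbitals: 1 + 2 = 3. With ms fixed to a single value there is one state per orbital, giving 3 states.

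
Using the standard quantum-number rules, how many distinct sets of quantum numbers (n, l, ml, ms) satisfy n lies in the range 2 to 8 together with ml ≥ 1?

Per-shell orbital counts meeting the constraint:
n=2 → 1; n=3 → 3; n=4 → 6; n=5 → 10; n=6 → 15; n=7 → 21; n=8 → 28.
Orbitals: 1 + 3 + 6 + 10 + 15 + 21 + 28 = 84. Including both spin states (ms = ±1/2) gives 2 × 84 = 168 states.

168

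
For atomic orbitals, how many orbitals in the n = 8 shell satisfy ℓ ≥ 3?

For n = 8, ℓ ranges over 0 … 7.
Contributions: ℓ=3 → 7; ℓ=4 → 9; ℓ=5 → 11; ℓ=6 → 13; ℓ=7 → 15.
Total orbitals: 7 + 9 + 11 + 13 + 15 = 55.

55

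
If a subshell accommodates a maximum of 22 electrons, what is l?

l = 5 (h)

2(2l+1) = 22 ⇒ 2l+1 = 11 ⇒ l = 5.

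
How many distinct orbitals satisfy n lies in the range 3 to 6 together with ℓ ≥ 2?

Per-shell orbital counts meeting the constraint:
n=3 → 5; n=4 → 12; n=5 → 21; n=6 → 32.
Total orbitals: 5 + 12 + 21 + 32 = 70.

70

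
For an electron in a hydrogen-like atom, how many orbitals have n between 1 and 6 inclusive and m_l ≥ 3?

10

Per-shell orbital counts meeting the constraint:
n=4 → 1; n=5 → 3; n=6 → 6.
Total orbitals: 1 + 3 + 6 = 10.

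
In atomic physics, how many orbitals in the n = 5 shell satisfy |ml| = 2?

For n = 5, l ranges over 0 … 4.
Per l-value: l=2 → 2; l=3 → 2; l=4 → 2.
Total orbitals: 2 + 2 + 2 = 6.

6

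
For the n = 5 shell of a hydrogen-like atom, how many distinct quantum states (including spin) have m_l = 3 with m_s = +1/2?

For n = 5, l ranges over 0 … 4.
The (l, m_l) pairs meeting m_l = 3 give: l=3 → 1; l=4 → 1.
Orbitals: 1 + 1 = 2. With m_s fixed to a single value there is one state per orbital, giving 2 states.

2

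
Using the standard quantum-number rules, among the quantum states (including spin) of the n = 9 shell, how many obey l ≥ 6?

The (l, m_l) pairs meeting l ≥ 6 give: l=6 → 13; l=7 → 15; l=8 → 17.
Orbitals: 13 + 15 + 17 = 45. Each orbital carries two spin states, so 45 × 2 = 90 states.

90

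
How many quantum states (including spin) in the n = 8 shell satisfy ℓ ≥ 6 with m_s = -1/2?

With n = 8 the allowed ℓ are 0, 1, …, 7.
Orbitals with ℓ ≥ 6, by ℓ: ℓ=6 → 13; ℓ=7 → 15.
Orbitals: 13 + 15 = 28. With m_s fixed to a single value there is one state per orbital, giving 28 states.

28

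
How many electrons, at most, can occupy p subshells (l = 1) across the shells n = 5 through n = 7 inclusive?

18

A p subshell (l = 1) exists for every n ≥ 2, so shells n = 5, 6, 7 each contribute one — 3 subshells.
Since each p subshell holds 2(2·1+1) = 6 electrons, the total is 3 × 6 = 18.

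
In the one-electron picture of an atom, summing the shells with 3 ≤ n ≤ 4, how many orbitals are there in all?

25

Shell n has n² orbitals: 3²=9 + 4²=16 = 25 orbitals.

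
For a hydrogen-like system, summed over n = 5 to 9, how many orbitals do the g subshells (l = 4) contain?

A g subshell (l = 4) exists for every n ≥ 5, so shells n = 5, 6, 7, 8, 9 each contribute one — 5 subshells.
Since each g subshell has 2·4+1 = 9 orbitals, the total is 5 × 9 = 45.

45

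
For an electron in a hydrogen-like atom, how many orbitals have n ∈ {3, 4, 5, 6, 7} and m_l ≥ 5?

Work shell by shell — for each n, count the (l, m_l) pairs that satisfy m_l ≥ 5:
n=6 → 1; n=7 → 3.
Total orbitals: 1 + 3 = 4.

4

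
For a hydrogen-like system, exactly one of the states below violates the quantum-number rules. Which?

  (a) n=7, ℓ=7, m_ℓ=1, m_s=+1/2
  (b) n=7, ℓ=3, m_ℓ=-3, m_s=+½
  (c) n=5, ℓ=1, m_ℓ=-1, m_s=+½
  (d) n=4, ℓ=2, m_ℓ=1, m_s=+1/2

(a) has ℓ = 7 ≥ n = 7, violating 0 ≤ ℓ ≤ n−1.
The remaining sets (b), (c), (d) satisfy all four rules.

(a)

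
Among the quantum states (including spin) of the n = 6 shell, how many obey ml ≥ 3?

12

Go through l = 0, …, 5 (the values permitted for n = 6).
Orbitals with ml ≥ 3, by l: l=3 → 1; l=4 → 2; l=5 → 3.
Orbitals: 1 + 2 + 3 = 6. Each orbital carries two spin states, so 6 × 2 = 12 states.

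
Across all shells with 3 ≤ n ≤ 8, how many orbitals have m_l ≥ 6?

Work shell by shell — for each n, count the (l, m_l) pairs that satisfy m_l ≥ 6:
n=7 → 1; n=8 → 3.
Total orbitals: 1 + 3 = 4.

4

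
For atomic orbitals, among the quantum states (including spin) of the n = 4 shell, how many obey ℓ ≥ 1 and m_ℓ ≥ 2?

6

For n = 4, ℓ ranges over 0 … 3.
Per ℓ-value: ℓ=2 → 1; ℓ=3 → 2.
Orbitals: 1 + 2 = 3. Each orbital carries two spin states, so 3 × 2 = 6 states.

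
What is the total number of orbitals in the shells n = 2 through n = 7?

139

Shell n has n² orbitals: 2²=4 + 3²=9 + 4²=16 + 5²=25 + 6²=36 + 7²=49 = 139 orbitals.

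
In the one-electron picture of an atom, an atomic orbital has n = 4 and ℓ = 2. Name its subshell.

4d

ℓ = 2 corresponds to the letter 'd', so the subshell is 4d.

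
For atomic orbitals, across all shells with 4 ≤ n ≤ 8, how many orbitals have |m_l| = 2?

Work shell by shell — for each n, count the (l, m_l) pairs that satisfy |m_l| = 2:
n=4 → 4; n=5 → 6; n=6 → 8; n=7 → 10; n=8 → 12.
Total orbitals: 4 + 6 + 8 + 10 + 12 = 40.

40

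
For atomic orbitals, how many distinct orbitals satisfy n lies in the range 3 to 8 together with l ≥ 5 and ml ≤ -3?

Go shell by shell, enumerating (l, ml) with l ≥ 5 and ml ≤ -3:
n=6 → 3; n=7 → 7; n=8 → 12.
Total orbitals: 3 + 7 + 12 = 22.

22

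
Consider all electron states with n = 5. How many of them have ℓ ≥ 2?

Contributions: ℓ=2 → 5; ℓ=3 → 7; ℓ=4 → 9.
Orbitals: 5 + 7 + 9 = 21. Each orbital carries two spin states, so 21 × 2 = 42 states.

42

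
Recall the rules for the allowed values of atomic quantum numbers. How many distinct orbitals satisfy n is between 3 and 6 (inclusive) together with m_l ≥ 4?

Treat each shell separately and count matching orbitals:
n=5 → 1; n=6 → 3.
Total orbitals: 1 + 3 = 4.

4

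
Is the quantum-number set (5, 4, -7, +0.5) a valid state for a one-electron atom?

The magnetic quantum number must satisfy −l ≤ ml ≤ l. With l = 4, ml can only be -4, -3, -2, -1, 0, 1, 2, 3, 4, so ml = -7 is forbidden.

Not allowed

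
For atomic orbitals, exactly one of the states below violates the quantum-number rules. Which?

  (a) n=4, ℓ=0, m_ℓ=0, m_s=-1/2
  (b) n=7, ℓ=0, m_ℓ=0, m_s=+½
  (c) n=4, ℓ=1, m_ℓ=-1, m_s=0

(c)

(c) has m_s = 0, but an electron's spin must be ±1/2.
The remaining sets (a), (b) satisfy all four rules.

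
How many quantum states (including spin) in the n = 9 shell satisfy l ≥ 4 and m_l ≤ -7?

6

The n = 9 shell has l = 0 through 8; check each.
Orbitals with l ≥ 4 and m_l ≤ -7, by l: l=7 → 1; l=8 → 2.
Orbitals: 1 + 2 = 3. Each orbital carries two spin states, so 3 × 2 = 6 states.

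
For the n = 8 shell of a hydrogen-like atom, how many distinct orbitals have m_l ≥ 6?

With n = 8 the allowed l are 0, 1, …, 7.
Contributions: l=6 → 1; l=7 → 2.
Total orbitals: 1 + 2 = 3.

3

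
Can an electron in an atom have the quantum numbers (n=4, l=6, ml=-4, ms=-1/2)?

The orbital quantum number must satisfy 0 ≤ l ≤ n−1. With n = 4 the allowed l values are 0, 1, 2, 3, so l = 6 is out of range.

No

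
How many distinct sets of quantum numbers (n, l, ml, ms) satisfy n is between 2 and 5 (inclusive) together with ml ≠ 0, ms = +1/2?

Treat each shell separately and count matching orbitals:
n=2 → 2; n=3 → 6; n=4 → 12; n=5 → 20.
Orbitals: 2 + 6 + 12 + 20 = 40. With ms fixed to +1/2 there is one state per orbital, so 40 states.

40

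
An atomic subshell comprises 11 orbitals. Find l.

2l+1 = 11 gives l = 5.

l = 5 (h)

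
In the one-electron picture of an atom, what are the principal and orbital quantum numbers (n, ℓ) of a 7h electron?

The leading integer gives n = 7; the letter 'h' means ℓ = 5.

n = 7, ℓ = 5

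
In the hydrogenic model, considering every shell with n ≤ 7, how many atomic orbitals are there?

Total orbitals = 1² + 2² + 3² + 4² + 5² + 6² + 7² = 140.

140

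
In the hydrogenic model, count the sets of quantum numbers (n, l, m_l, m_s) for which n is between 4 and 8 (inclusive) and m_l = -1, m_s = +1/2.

25

Go shell by shell, enumerating (l, m_l) with m_l = -1:
n=4 → 3; n=5 → 4; n=6 → 5; n=7 → 6; n=8 → 7.
Orbitals: 3 + 4 + 5 + 6 + 7 = 25. With m_s fixed to +1/2 there is one state per orbital, so 25 states.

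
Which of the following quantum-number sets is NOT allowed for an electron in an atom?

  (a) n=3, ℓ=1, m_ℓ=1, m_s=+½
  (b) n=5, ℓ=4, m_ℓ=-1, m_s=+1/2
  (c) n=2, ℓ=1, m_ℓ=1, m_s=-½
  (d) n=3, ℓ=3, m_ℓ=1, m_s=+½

(d) has ℓ = 3 ≥ n = 3, violating 0 ≤ ℓ ≤ n−1.
The remaining sets (a), (b), (c) satisfy all four rules.

(d)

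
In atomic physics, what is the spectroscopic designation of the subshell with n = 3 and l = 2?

l = 2 corresponds to the letter 'd', so the subshell is 3d.

3d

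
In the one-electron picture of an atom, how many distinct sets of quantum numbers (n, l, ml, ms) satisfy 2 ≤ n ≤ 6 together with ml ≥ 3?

20

Work shell by shell — for each n, count the (l, ml) pairs that satisfy ml ≥ 3:
n=4 → 1; n=5 → 3; n=6 → 6.
Orbitals: 1 + 3 + 6 = 10. Including both spin states (ms = ±1/2) gives 2 × 10 = 20 states.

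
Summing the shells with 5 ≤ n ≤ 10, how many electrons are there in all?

710

Shell n has n² orbitals: 5²=25 + 6²=36 + 7²=49 + 8²=64 + 9²=81 + 10²=100 = 355 orbitals.
Two spin states per orbital: 2 × 355 = 710 electrons.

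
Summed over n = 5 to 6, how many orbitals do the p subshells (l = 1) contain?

6

A p subshell (l = 1) exists for every n ≥ 2, so shells n = 5, 6 each contribute one — 2 subshells.
Since each p subshell has 2·1+1 = 3 orbitals, the total is 2 × 3 = 6.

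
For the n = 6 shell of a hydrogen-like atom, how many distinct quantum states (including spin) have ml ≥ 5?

2

Go through l = 0, …, 5 (the values permitted for n = 6).
The (l, ml) pairs meeting ml ≥ 5 give: l=5 → 1.
Orbitals: 1. Each orbital carries two spin states, so 1 × 2 = 2 states.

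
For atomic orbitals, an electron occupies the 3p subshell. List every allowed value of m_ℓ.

-1, 0, 1

The 3p subshell has ℓ = 1, and m_ℓ takes every integer from −ℓ to +ℓ. With ℓ = 1 that gives the 3 values -1, 0, 1.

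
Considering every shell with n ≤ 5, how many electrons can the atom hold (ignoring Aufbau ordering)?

110

Total orbitals = 1² + 2² + 3² + 4² + 5² = 55. Doubling for spin gives 110 electrons.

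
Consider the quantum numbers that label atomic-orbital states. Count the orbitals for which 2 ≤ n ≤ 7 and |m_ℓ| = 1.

Work shell by shell — for each n, count the (ℓ, m_ℓ) pairs that satisfy |m_ℓ| = 1:
n=2 → 2; n=3 → 4; n=4 → 6; n=5 → 8; n=6 → 10; n=7 → 12.
Total orbitals: 2 + 4 + 6 + 8 + 10 + 12 = 42.

42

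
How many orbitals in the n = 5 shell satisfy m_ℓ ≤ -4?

Orbitals with m_ℓ ≤ -4, by ℓ: ℓ=4 → 1.
Total orbitals: 1.

1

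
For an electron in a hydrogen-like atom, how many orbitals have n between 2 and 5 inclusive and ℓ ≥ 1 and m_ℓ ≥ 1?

For each n in the range, tally the orbitals obeying ℓ ≥ 1 and m_ℓ ≥ 1:
n=2 → 1; n=3 → 3; n=4 → 6; n=5 → 10.
Total orbitals: 1 + 3 + 6 + 10 = 20.

20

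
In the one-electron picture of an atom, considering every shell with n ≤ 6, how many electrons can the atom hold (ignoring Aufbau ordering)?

Total orbitals = 1² + 2² + 3² + 4² + 5² + 6² = 91. Doubling for spin gives 182 electrons.

182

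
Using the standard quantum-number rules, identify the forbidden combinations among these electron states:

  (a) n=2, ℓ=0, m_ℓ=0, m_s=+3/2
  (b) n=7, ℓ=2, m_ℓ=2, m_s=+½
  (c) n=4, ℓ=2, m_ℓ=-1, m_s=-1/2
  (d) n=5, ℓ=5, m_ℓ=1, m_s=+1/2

(a) has m_s = +3/2, but an electron's spin must be ±1/2.
(d) has ℓ = 5 ≥ n = 5, violating 0 ≤ ℓ ≤ n−1.
The remaining sets (b), (c) satisfy all four rules.

(a) and (d)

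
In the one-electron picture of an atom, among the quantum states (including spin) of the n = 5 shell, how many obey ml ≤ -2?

12

For n = 5, l ranges over 0 … 4.
Per l-value: l=2 → 1; l=3 → 2; l=4 → 3.
Orbitals: 1 + 2 + 3 = 6. Each orbital carries two spin states, so 6 × 2 = 12 states.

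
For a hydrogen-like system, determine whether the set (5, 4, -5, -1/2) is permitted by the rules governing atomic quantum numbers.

The magnetic quantum number must satisfy −ℓ ≤ m_ℓ ≤ ℓ. With ℓ = 4, m_ℓ can only be -4, -3, -2, -1, 0, 1, 2, 3, 4, so m_ℓ = -5 is forbidden.

Not allowed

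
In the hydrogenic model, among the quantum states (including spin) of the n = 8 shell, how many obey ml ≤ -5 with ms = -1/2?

6

The (l, ml) pairs meeting ml ≤ -5 give: l=5 → 1; l=6 → 2; l=7 → 3.
Orbitals: 1 + 2 + 3 = 6. With ms fixed to a single value there is one state per orbital, giving 6 states.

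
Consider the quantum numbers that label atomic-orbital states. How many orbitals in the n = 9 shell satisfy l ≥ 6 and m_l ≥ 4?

12

Go through l = 0, …, 8 (the values permitted for n = 9).
Per l-value: l=6 → 3; l=7 → 4; l=8 → 5.
Total orbitals: 3 + 4 + 5 = 12.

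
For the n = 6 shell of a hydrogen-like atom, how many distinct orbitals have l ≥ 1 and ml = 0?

For n = 6, l ranges over 0 … 5.
Orbitals with l ≥ 1 and ml = 0, by l: l=1 → 1; l=2 → 1; l=3 → 1; l=4 → 1; l=5 → 1.
Total orbitals: 1 + 1 + 1 + 1 + 1 = 5.

5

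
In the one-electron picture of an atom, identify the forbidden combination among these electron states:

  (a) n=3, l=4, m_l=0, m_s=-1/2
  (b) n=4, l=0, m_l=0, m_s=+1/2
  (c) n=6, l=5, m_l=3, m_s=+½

(a) has l = 4 ≥ n = 3, violating 0 ≤ l ≤ n−1.
The remaining sets (b), (c) satisfy all four rules.

(a)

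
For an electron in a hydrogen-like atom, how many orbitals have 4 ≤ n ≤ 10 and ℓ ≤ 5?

221

For each n in the range, tally the orbitals obeying ℓ ≤ 5:
n=4 → 16; n=5 → 25; n=6 → 36; n=7 → 36; n=8 → 36; n=9 → 36; n=10 → 36.
Total orbitals: 16 + 25 + 36 + 36 + 36 + 36 + 36 = 221.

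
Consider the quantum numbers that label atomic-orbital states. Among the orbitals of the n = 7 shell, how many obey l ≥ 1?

48

Contributions: l=1 → 3; l=2 → 5; l=3 → 7; l=4 → 9; l=5 → 11; l=6 → 13.
Total orbitals: 3 + 5 + 7 + 9 + 11 + 13 = 48.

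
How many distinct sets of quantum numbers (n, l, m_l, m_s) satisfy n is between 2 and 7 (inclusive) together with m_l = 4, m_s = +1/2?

6

Work shell by shell — for each n, count the (l, m_l) pairs that satisfy m_l = 4:
n=5 → 1; n=6 → 2; n=7 → 3.
Orbitals: 1 + 2 + 3 = 6. With m_s fixed to +1/2 there is one state per orbital, so 6 states.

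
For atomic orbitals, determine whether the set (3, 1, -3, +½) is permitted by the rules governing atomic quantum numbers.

The magnetic quantum number must satisfy −l ≤ ml ≤ l. With l = 1, ml can only be -1, 0, 1, so ml = -3 is forbidden.

Invalid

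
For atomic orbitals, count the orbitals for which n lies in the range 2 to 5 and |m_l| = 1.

Go shell by shell, enumerating (l, m_l) with |m_l| = 1:
n=2 → 2; n=3 → 4; n=4 → 6; n=5 → 8.
Total orbitals: 2 + 4 + 6 + 8 = 20.

20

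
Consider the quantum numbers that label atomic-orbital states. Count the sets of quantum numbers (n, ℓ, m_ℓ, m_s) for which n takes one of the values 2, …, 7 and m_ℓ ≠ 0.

224

Treat each shell separately and count matching orbitals:
n=2 → 2; n=3 → 6; n=4 → 12; n=5 → 20; n=6 → 30; n=7 → 42.
Orbitals: 2 + 6 + 12 + 20 + 30 + 42 = 112. Including both spin states (m_s = ±1/2) gives 2 × 112 = 224 states.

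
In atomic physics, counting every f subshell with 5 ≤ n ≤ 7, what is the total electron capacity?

42

An f subshell (l = 3) exists for every n ≥ 4, so shells n = 5, 6, 7 each contribute one — 3 subshells.
Since each f subshell holds 2(2·3+1) = 14 electrons, the total is 3 × 14 = 42.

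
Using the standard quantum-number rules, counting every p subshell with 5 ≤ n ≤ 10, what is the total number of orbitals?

A p subshell (l = 1) exists for every n ≥ 2, so shells n = 5, 6, 7, 8, 9, 10 each contribute one — 6 subshells.
Since each p subshell has 2·1+1 = 3 orbitals, the total is 6 × 3 = 18.

18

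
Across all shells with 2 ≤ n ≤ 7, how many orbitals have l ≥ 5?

35

Count contributing orbitals for each principal shell:
n=6 → 11; n=7 → 24.
Total orbitals: 11 + 24 = 35.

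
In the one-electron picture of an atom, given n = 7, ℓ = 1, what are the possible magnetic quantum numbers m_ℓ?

m_ℓ takes every integer from −ℓ to +ℓ. With ℓ = 1 that gives the 3 values -1, 0, 1.

-1, 0, 1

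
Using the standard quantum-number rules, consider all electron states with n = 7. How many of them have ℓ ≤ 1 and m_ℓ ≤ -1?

The n = 7 shell has ℓ = 0 through 6; check each.
Contributions: ℓ=1 → 1.
Orbitals: 1. Each orbital carries two spin states, so 1 × 2 = 2 states.

2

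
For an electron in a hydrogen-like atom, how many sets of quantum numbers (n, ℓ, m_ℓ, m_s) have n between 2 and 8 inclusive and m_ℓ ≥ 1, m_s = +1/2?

84

Per-shell orbital counts meeting the constraint:
n=2 → 1; n=3 → 3; n=4 → 6; n=5 → 10; n=6 → 15; n=7 → 21; n=8 → 28.
Orbitals: 1 + 3 + 6 + 10 + 15 + 21 + 28 = 84. With m_s fixed to +1/2 there is one state per orbital, so 84 states.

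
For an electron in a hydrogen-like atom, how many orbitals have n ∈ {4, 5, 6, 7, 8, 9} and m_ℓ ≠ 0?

Count contributing orbitals for each principal shell:
n=4 → 12; n=5 → 20; n=6 → 30; n=7 → 42; n=8 → 56; n=9 → 72.
Total orbitals: 12 + 20 + 30 + 42 + 56 + 72 = 232.

232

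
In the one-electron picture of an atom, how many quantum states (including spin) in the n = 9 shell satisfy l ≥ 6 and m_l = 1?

Go through l = 0, …, 8 (the values permitted for n = 9).
Contributions: l=6 → 1; l=7 → 1; l=8 → 1.
Orbitals: 1 + 1 + 1 = 3. Each orbital carries two spin states, so 3 × 2 = 6 states.

6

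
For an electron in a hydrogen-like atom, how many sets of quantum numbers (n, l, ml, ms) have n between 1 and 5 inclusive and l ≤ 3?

92

Work shell by shell — for each n, count the (l, ml) pairs that satisfy l ≤ 3:
n=1 → 1; n=2 → 4; n=3 → 9; n=4 → 16; n=5 → 16.
Orbitals: 1 + 4 + 9 + 16 + 16 = 46. Including both spin states (ms = ±1/2) gives 2 × 46 = 92 states.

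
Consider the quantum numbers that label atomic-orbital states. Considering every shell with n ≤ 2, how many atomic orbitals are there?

5

Total orbitals = 1² + 2² = 5.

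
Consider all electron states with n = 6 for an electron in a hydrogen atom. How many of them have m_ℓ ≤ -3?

Orbitals with m_ℓ ≤ -3, by ℓ: ℓ=3 → 1; ℓ=4 → 2; ℓ=5 → 3.
Orbitals: 1 + 2 + 3 = 6. Each orbital carries two spin states, so 6 × 2 = 12 states.

12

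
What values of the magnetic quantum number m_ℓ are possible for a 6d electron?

The 6d subshell has ℓ = 2, and m_ℓ takes every integer from −ℓ to +ℓ. With ℓ = 2 that gives the 5 values -2, -1, 0, 1, 2.

-2, -1, 0, 1, 2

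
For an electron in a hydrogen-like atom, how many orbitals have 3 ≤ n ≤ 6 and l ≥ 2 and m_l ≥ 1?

30

Treat each shell separately and count matching orbitals:
n=3 → 2; n=4 → 5; n=5 → 9; n=6 → 14.
Total orbitals: 2 + 5 + 9 + 14 = 30.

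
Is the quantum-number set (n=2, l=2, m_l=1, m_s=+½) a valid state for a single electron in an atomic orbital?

Not allowed

The orbital quantum number must satisfy 0 ≤ l ≤ n−1. With n = 2 the allowed l values are 0, 1, so l = 2 is out of range.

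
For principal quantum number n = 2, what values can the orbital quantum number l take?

l is an integer with 0 ≤ l ≤ n−1, so for n = 2: l = 0, 1.

0, 1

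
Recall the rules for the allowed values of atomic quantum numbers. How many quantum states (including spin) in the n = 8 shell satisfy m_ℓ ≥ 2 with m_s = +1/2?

The (ℓ, m_ℓ) pairs meeting m_ℓ ≥ 2 give: ℓ=2 → 1; ℓ=3 → 2; ℓ=4 → 3; ℓ=5 → 4; ℓ=6 → 5; ℓ=7 → 6.
Orbitals: 1 + 2 + 3 + 4 + 5 + 6 = 21. With m_s fixed to a single value there is one state per orbital, giving 21 states.

21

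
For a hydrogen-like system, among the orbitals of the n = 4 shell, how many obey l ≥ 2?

Contributions: l=2 → 5; l=3 → 7.
Total orbitals: 5 + 7 = 12.

12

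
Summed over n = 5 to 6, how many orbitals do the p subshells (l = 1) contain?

A p subshell (l = 1) exists for every n ≥ 2, so shells n = 5, 6 each contribute one — 2 subshells.
Since each p subshell has 2·1+1 = 3 orbitals, the total is 2 × 3 = 6.

6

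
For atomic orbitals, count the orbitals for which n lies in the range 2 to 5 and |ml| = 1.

Work shell by shell — for each n, count the (l, ml) pairs that satisfy |ml| = 1:
n=2 → 2; n=3 → 4; n=4 → 6; n=5 → 8.
Total orbitals: 2 + 4 + 6 + 8 = 20.

20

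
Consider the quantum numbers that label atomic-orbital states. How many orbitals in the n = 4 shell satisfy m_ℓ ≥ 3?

Contributions: ℓ=3 → 1.
Total orbitals: 1.

1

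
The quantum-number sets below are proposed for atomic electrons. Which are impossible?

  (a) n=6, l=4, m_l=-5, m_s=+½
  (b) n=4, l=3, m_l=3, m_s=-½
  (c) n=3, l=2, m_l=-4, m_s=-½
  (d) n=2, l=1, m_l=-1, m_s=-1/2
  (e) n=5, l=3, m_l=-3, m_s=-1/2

(a) has |m_l| = 5 > l = 4, violating −l ≤ m_l ≤ l.
(c) has |m_l| = 4 > l = 2, violating −l ≤ m_l ≤ l.
The remaining sets (b), (d), (e) satisfy all four rules.

(a) and (c)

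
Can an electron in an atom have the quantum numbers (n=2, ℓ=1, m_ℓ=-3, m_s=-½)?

The magnetic quantum number must satisfy −ℓ ≤ m_ℓ ≤ ℓ. With ℓ = 1, m_ℓ can only be -1, 0, 1, so m_ℓ = -3 is forbidden.

Invalid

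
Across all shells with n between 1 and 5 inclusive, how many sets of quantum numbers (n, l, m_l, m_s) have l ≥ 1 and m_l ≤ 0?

60

Per-shell orbital counts meeting the constraint:
n=2 → 2; n=3 → 5; n=4 → 9; n=5 → 14.
Orbitals: 2 + 5 + 9 + 14 = 30. Including both spin states (m_s = ±1/2) gives 2 × 30 = 60 states.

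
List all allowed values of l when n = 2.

0, 1

l is an integer with 0 ≤ l ≤ n−1, so for n = 2: l = 0, 1.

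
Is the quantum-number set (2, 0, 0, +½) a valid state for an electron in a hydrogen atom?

n = 2 is a positive integer. l = 0 satisfies 0 ≤ l ≤ n−1 = 1. m_l = 0 lies in the range −l … +l (here 0). m_s = +1/2 is one of ±1/2.
All four constraints are satisfied.

Valid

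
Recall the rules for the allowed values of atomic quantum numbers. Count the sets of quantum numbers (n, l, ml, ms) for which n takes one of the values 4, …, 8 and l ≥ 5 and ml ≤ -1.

68

Go shell by shell, enumerating (l, ml) with l ≥ 5 and ml ≤ -1:
n=6 → 5; n=7 → 11; n=8 → 18.
Orbitals: 5 + 11 + 18 = 34. Including both spin states (ms = ±1/2) gives 2 × 34 = 68 states.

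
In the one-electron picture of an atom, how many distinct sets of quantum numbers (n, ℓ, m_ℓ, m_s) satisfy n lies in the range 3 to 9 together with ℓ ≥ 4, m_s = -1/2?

Go shell by shell, enumerating (ℓ, m_ℓ) with ℓ ≥ 4:
n=5 → 9; n=6 → 20; n=7 → 33; n=8 → 48; n=9 → 65.
Orbitals: 9 + 20 + 33 + 48 + 65 = 175. With m_s fixed to -1/2 there is one state per orbital, so 175 states.

175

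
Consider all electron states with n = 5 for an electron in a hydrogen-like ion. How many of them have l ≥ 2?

42

For n = 5, l ranges over 0 … 4.
Per l-value: l=2 → 5; l=3 → 7; l=4 → 9.
Orbitals: 5 + 7 + 9 = 21. Each orbital carries two spin states, so 21 × 2 = 42 states.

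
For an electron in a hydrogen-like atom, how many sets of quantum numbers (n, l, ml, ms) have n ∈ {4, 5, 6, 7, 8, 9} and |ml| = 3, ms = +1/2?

Treat each shell separately and count matching orbitals:
n=4 → 2; n=5 → 4; n=6 → 6; n=7 → 8; n=8 → 10; n=9 → 12.
Orbitals: 2 + 4 + 6 + 8 + 10 + 12 = 42. With ms fixed to +1/2 there is one state per orbital, so 42 states.

42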